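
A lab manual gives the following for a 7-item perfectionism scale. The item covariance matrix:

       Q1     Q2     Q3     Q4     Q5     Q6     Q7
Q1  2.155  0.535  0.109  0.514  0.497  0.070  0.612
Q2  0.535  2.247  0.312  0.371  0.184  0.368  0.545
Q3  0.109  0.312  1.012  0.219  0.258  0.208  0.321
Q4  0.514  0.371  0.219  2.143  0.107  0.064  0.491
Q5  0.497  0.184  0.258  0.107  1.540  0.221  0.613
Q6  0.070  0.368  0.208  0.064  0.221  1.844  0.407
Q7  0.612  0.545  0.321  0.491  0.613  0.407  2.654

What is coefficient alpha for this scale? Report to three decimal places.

coefficient alpha = 0.593

Σσ²ᵢ = 2.155 + 2.247 + 1.012 + 2.143 + 1.540 + 1.844 + 2.654 = 13.595
Σ_{i<j} σ_ij = 7.026
σ²_T = 13.595 + 2 × 7.026 = 27.647
α = (k/(k−1))·(1 − Σσ²ᵢ/σ²_T) = (7/6)·(1 − 13.595/27.647) = 0.593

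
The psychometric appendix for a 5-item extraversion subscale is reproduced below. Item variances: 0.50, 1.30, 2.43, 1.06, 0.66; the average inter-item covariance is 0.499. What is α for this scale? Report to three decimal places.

ΣVar(i) = 0.50 + 1.30 + 2.43 + 1.06 + 0.66 = 5.95
Sum of the 10 distinct covariances = 10 × 0.499 = 4.990
Var(T) = ΣVar(i) + 2·Σcov = 5.95 + 2 × 4.990 = 15.930
α = (5/4)·(1 − 5.95/15.930) = 0.783

α = 0.783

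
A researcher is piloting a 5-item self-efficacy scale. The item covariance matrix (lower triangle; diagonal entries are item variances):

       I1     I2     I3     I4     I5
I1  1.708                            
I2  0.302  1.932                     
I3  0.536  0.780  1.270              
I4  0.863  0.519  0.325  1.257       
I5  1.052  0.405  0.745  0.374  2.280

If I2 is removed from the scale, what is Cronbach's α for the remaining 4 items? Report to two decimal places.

α = 0.73

Remaining items: I1, I3, I4, I5 (k = 4).
Σσ²ᵢ = 1.708 + 1.270 + 1.257 + 2.280 = 6.515
Var(T) = 6.515 + 2 × 3.895 = 14.305
α (item deleted) = (4/3)·(1 − 6.515/14.305) = 0.73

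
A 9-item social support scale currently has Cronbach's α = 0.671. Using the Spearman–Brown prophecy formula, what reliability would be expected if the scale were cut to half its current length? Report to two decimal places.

predicted reliability = 0.50

Length factor m = 1/2
α' = m·α / (1 − (1−m)·α)
   = 1/2 × 0.671 / (1 − (1 − 1/2) × 0.671)
   = 0.3355 / 0.6645 = 0.50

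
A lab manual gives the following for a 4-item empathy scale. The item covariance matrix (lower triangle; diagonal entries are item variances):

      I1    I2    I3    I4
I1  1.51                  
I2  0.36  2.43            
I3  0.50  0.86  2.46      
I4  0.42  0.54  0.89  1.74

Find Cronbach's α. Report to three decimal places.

Cronbach's α = 0.623

Σσᵢ² = 1.51 + 2.43 + 2.46 + 1.74 = 8.14
Sum of off-diagonal covariances = 3.57
σ²_total = 8.14 + 2 × 3.57 = 15.28
α = (k/(k−1))·(1 − Σσᵢ²/σ²_total) = (4/3)·(1 − 8.14/15.28) = 0.623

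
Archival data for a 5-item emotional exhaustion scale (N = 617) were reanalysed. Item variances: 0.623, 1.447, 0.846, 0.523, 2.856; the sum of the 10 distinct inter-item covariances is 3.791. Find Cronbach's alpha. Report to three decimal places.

Cronbach's alpha = 0.683

sum of item variances = 0.623 + 1.447 + 0.846 + 0.523 + 2.856 = 6.295
Sum of distinct covariances = 3.791
total variance = sum of item variances + 2·Σcov = 6.295 + 2 × 3.791 = 13.877
α = (5/4)·(1 − 6.295/13.877) = 0.683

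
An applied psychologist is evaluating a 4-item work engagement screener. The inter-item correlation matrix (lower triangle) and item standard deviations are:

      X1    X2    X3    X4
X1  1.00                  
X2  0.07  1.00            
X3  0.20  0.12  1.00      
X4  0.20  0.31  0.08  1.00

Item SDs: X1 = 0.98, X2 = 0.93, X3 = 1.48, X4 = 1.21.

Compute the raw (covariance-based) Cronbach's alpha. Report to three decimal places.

Σσ²ᵢ = 0.98² + 0.93² + 1.48² + 1.21² = 5.4798
Covariances σ_ij = r_ij · s_i · s_j:
  σ(X1,X2) = 0.07 × 0.98 × 0.93 = 0.0638
  σ(X1,X3) = 0.20 × 0.98 × 1.48 = 0.2901
  σ(X1,X4) = 0.20 × 0.98 × 1.21 = 0.2372
  σ(X2,X3) = 0.12 × 0.93 × 1.48 = 0.1652
  σ(X2,X4) = 0.31 × 0.93 × 1.21 = 0.3488
  σ(X3,X4) = 0.08 × 1.48 × 1.21 = 0.1433
σ²_T = Σσ²ᵢ + 2·Σσ_ij = 5.4798 + 2 × 1.2484 = 7.9766
α = (4/3)·(1 − 5.4798/7.9766) = 0.417

Cronbach's alpha = 0.417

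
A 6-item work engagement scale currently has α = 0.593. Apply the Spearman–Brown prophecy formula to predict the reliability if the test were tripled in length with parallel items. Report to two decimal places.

predicted reliability = 0.81

Length factor m = 3
α' = m·α / (1 + (m−1)·α)
   = 3 × 0.593 / (1 + (3 − 1) × 0.593)
   = 1.7790 / 2.1860 = 0.81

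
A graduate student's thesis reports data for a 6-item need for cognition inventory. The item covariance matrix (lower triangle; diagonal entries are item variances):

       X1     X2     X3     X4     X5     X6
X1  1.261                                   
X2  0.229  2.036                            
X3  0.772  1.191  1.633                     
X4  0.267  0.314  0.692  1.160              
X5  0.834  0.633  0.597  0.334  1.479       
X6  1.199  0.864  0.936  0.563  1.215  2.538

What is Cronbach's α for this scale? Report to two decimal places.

sum of item variances = 1.261 + 2.036 + 1.633 + 1.160 + 1.479 + 2.538 = 10.107
Σ_{i<j} σ_ij = 10.640
σ²_T = 10.107 + 2 × 10.640 = 31.387
α = (k/(k−1))·(1 − sum of item variances/σ²_T) = (6/5)·(1 − 10.107/31.387) = 0.81

α = 0.81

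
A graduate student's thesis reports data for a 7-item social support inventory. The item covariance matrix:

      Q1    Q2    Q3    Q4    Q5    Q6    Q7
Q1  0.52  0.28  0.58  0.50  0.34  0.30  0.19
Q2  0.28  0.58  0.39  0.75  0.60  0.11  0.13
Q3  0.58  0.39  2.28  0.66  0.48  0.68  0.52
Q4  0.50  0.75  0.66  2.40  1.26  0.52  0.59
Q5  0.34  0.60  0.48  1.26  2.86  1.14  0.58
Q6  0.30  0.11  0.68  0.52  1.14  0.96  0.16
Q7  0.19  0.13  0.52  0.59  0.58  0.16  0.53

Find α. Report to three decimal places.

Σσᵢ² = 0.52 + 0.58 + 2.28 + 2.40 + 2.86 + 0.96 + 0.53 = 10.13
Sum of off-diagonal covariances = 10.76
σ²_T = 10.13 + 2 × 10.76 = 31.65
α = (k/(k−1))·(1 − Σσᵢ²/σ²_T) = (7/6)·(1 − 10.13/31.65) = 0.793

α = 0.793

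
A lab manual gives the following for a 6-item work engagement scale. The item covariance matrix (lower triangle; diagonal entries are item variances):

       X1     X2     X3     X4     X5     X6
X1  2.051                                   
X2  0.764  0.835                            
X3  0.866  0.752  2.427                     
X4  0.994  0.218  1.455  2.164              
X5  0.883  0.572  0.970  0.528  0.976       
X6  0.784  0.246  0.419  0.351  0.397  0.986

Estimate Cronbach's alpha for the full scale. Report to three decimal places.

Cronbach's alpha = 0.820

Σσ²ᵢ = 2.051 + 0.835 + 2.427 + 2.164 + 0.976 + 0.986 = 9.439
Sum of off-diagonal covariances = 10.199
σ²_T = 9.439 + 2 × 10.199 = 29.837
α = (k/(k−1))·(1 − Σσ²ᵢ/σ²_T) = (6/5)·(1 − 9.439/29.837) = 0.820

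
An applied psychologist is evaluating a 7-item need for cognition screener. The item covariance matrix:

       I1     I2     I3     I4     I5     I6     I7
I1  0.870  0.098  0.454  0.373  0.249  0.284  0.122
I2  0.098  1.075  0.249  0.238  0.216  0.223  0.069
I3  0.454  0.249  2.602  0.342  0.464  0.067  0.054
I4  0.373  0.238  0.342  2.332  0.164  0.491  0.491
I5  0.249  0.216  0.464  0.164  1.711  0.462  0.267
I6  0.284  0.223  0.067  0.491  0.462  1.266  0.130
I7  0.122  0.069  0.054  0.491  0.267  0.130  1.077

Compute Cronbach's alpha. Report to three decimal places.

α = 0.585

Σσᵢ² = 0.870 + 1.075 + 2.602 + 2.332 + 1.711 + 1.266 + 1.077 = 10.933
Σ_{i<j} σ_ij = 5.507
total variance = 10.933 + 2 × 5.507 = 21.947
α = (k/(k−1))·(1 − Σσᵢ²/total variance) = (7/6)·(1 − 10.933/21.947) = 0.585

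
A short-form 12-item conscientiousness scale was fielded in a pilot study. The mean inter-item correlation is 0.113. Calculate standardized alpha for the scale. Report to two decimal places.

standardized alpha = 0.60

Standardized α = k·r̄ / (1 + (k−1)·r̄) = 12 × 0.113 / (1 + 11 × 0.113)
  = 1.3560 / 2.2430 = 0.60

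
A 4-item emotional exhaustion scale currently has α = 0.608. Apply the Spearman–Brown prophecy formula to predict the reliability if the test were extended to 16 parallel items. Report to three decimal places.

Length factor m = 16/4 = 4.0000
α' = m·α / (1 + (m−1)·α)
   = 16/4 × 0.608 / (1 + (16/4 − 1) × 0.608)
   = 2.4320 / 2.8240 = 0.861

predicted reliability = 0.861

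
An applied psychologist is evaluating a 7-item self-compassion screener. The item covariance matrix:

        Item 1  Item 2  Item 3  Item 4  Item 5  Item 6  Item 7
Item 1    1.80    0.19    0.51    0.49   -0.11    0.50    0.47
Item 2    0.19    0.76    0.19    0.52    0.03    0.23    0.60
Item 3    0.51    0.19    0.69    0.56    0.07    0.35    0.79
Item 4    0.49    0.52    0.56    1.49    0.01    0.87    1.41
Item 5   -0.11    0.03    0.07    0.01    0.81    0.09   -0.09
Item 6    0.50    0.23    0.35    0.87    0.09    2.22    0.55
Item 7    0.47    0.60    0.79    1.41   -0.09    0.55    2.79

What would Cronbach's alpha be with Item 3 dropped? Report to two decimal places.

Cronbach's alpha = 0.65

Remaining items: Item 1, Item 2, Item 4, Item 5, Item 6, Item 7 (k = 6).
ΣVar(i) = 1.80 + 0.76 + 1.49 + 0.81 + 2.22 + 2.79 = 9.87
Var(T) = 9.87 + 2 × 5.76 = 21.39
α (item deleted) = (6/5)·(1 − 9.87/21.39) = 0.65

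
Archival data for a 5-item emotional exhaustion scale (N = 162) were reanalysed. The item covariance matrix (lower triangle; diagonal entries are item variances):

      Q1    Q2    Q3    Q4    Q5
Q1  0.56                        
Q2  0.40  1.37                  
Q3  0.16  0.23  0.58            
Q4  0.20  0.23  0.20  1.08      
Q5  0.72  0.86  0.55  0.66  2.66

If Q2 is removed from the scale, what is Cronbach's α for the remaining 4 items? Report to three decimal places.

α = 0.673

Remaining items: Q1, Q3, Q4, Q5 (k = 4).
Σσᵢ² = 0.56 + 0.58 + 1.08 + 2.66 = 4.88
σ²_total = 4.88 + 2 × 2.49 = 9.86
α (item deleted) = (4/3)·(1 − 4.88/9.86) = 0.673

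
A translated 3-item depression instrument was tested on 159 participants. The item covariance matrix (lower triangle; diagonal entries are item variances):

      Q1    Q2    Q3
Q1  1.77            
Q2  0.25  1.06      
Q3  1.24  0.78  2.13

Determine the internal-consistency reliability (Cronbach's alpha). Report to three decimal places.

α = 0.717

Σσᵢ² = 1.77 + 1.06 + 2.13 = 4.96
Sum of the distinct covariances = 2.27
σ²_T = 4.96 + 2 × 2.27 = 9.50
α = (k/(k−1))·(1 − Σσᵢ²/σ²_T) = (3/2)·(1 − 4.96/9.50) = 0.717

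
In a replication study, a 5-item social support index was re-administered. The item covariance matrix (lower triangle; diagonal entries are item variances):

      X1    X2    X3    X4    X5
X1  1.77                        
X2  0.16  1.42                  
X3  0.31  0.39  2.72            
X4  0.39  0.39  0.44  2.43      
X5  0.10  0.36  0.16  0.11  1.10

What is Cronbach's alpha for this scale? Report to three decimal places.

sum of item variances = 1.77 + 1.42 + 2.72 + 2.43 + 1.10 = 9.44
Σ_{i<j} σ_ij = 2.81
Var(T) = 9.44 + 2 × 2.81 = 15.06
α = (k/(k−1))·(1 − sum of item variances/Var(T)) = (5/4)·(1 − 9.44/15.06) = 0.466

α = 0.466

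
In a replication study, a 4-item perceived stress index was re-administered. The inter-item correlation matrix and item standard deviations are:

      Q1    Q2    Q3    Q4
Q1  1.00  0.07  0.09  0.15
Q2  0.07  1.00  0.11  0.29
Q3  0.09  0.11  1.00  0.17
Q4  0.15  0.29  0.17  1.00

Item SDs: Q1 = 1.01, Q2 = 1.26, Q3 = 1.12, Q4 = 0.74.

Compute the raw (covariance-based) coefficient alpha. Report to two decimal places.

Σσ²ᵢ = 1.01² + 1.26² + 1.12² + 0.74² = 4.4097
Covariances σ_ij = r_ij · s_i · s_j:
  σ(Q1,Q2) = 0.07 × 1.01 × 1.26 = 0.0891
  σ(Q1,Q3) = 0.09 × 1.01 × 1.12 = 0.1018
  σ(Q1,Q4) = 0.15 × 1.01 × 0.74 = 0.1121
  σ(Q2,Q3) = 0.11 × 1.26 × 1.12 = 0.1552
  σ(Q2,Q4) = 0.29 × 1.26 × 0.74 = 0.2704
  σ(Q3,Q4) = 0.17 × 1.12 × 0.74 = 0.1409
σ²_T = Σσ²ᵢ + 2·Σσ_ij = 4.4097 + 2 × 0.8695 = 6.1487
α = (4/3)·(1 − 4.4097/6.1487) = 0.38

coefficient alpha = 0.38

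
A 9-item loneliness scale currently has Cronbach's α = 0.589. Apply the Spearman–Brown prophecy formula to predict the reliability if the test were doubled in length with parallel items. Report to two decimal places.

predicted reliability = 0.74

Length factor m = 2
α' = m·α / (1 + (m−1)·α)
   = 2 × 0.589 / (1 + (2 − 1) × 0.589)
   = 1.1780 / 1.5890 = 0.74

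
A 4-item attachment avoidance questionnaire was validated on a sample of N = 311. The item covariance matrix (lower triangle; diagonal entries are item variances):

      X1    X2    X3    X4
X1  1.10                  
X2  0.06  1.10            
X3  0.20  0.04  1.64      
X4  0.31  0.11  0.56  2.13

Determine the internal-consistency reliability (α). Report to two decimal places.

Σσ²ᵢ = 1.10 + 1.10 + 1.64 + 2.13 = 5.97
Σ_{i<j} σ_ij = 1.28
σ²_T = 5.97 + 2 × 1.28 = 8.53
α = (k/(k−1))·(1 − Σσ²ᵢ/σ²_T) = (4/3)·(1 − 5.97/8.53) = 0.40

α = 0.40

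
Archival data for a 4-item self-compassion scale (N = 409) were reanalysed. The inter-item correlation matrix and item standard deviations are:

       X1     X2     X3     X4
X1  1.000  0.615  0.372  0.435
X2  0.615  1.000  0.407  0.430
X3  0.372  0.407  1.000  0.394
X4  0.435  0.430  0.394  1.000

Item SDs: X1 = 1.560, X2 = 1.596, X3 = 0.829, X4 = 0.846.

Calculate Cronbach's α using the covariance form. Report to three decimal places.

Cronbach's α = 0.740

Σσ²ᵢ = 1.560² + 1.596² + 0.829² + 0.846² = 6.3838
Covariances σ_ij = r_ij · s_i · s_j:
  σ(X1,X2) = 0.615 × 1.560 × 1.596 = 1.5312
  σ(X1,X3) = 0.372 × 1.560 × 0.829 = 0.4811
  σ(X1,X4) = 0.435 × 1.560 × 0.846 = 0.5741
  σ(X2,X3) = 0.407 × 1.596 × 0.829 = 0.5385
  σ(X2,X4) = 0.430 × 1.596 × 0.846 = 0.5806
  σ(X3,X4) = 0.394 × 0.829 × 0.846 = 0.2763
σ²_T = Σσ²ᵢ + 2·Σσ_ij = 6.3838 + 2 × 3.9818 = 14.3474
α = (4/3)·(1 − 6.3838/14.3474) = 0.740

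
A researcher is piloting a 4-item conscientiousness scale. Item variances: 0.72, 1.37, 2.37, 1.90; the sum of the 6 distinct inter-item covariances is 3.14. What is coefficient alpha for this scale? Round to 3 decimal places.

coefficient alpha = 0.662

Σσᵢ² = 0.72 + 1.37 + 2.37 + 1.90 = 6.36
Sum of distinct covariances = 3.14
σ²_total = Σσᵢ² + 2·Σcov = 6.36 + 2 × 3.14 = 12.64
α = (4/3)·(1 − 6.36/12.64) = 0.662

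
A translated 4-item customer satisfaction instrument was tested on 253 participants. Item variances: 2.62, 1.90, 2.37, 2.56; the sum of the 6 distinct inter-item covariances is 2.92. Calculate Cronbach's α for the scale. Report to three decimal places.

Cronbach's α = 0.509

Σσ²ᵢ = 2.62 + 1.90 + 2.37 + 2.56 = 9.45
Sum of distinct covariances = 2.92
σ²_total = Σσ²ᵢ + 2·Σcov = 9.45 + 2 × 2.92 = 15.29
α = (4/3)·(1 − 9.45/15.29) = 0.509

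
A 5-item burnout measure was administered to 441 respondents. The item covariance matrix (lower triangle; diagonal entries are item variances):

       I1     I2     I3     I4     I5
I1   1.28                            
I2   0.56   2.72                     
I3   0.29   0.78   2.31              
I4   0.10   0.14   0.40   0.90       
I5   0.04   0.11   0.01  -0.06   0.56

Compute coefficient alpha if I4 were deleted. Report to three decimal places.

α = 0.457

Remaining items: I1, I2, I3, I5 (k = 4).
sum of item variances = 1.28 + 2.72 + 2.31 + 0.56 = 6.87
total variance = 6.87 + 2 × 1.79 = 10.45
α (item deleted) = (4/3)·(1 − 6.87/10.45) = 0.457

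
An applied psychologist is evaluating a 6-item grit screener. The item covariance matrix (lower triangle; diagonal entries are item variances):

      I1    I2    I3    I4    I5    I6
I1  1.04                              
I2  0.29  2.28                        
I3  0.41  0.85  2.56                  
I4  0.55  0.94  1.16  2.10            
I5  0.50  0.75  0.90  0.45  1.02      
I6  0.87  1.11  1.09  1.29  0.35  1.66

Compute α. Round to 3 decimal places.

ΣVar(i) = 1.04 + 2.28 + 2.56 + 2.10 + 1.02 + 1.66 = 10.66
Sum of off-diagonal covariances = 11.51
total variance = 10.66 + 2 × 11.51 = 33.68
α = (k/(k−1))·(1 − ΣVar(i)/total variance) = (6/5)·(1 − 10.66/33.68) = 0.820

α = 0.820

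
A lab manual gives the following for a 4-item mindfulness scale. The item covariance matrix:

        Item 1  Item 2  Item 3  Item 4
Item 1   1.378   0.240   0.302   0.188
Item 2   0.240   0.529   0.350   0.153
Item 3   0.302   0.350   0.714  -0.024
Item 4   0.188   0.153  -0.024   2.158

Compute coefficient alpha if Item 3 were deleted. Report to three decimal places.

Remaining items: Item 1, Item 2, Item 4 (k = 3).
Σσᵢ² = 1.378 + 0.529 + 2.158 = 4.065
Var(T) = 4.065 + 2 × 0.581 = 5.227
α (item deleted) = (3/2)·(1 − 4.065/5.227) = 0.333

coefficient alpha = 0.333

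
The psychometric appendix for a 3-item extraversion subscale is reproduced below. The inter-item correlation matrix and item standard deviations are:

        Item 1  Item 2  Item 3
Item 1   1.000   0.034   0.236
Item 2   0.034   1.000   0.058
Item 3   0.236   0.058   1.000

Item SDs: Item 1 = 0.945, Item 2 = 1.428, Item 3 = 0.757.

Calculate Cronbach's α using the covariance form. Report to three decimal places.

Cronbach's α = 0.205

Σσ²ᵢ = 0.945² + 1.428² + 0.757² = 3.5053
Covariances σ_ij = r_ij · s_i · s_j:
  σ(Item 1,Item 2) = 0.034 × 0.945 × 1.428 = 0.0459
  σ(Item 1,Item 3) = 0.236 × 0.945 × 0.757 = 0.1688
  σ(Item 2,Item 3) = 0.058 × 1.428 × 0.757 = 0.0627
σ²_T = Σσ²ᵢ + 2·Σσ_ij = 3.5053 + 2 × 0.2774 = 4.0601
α = (3/2)·(1 − 3.5053/4.0601) = 0.205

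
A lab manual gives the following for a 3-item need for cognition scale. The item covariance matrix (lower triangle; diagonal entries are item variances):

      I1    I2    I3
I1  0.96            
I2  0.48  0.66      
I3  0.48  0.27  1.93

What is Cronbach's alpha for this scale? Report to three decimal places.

α = 0.614

Σσᵢ² = 0.96 + 0.66 + 1.93 = 3.55
Sum of off-diagonal covariances = 1.23
σ²_total = 3.55 + 2 × 1.23 = 6.01
α = (k/(k−1))·(1 − Σσᵢ²/σ²_total) = (3/2)·(1 − 3.55/6.01) = 0.614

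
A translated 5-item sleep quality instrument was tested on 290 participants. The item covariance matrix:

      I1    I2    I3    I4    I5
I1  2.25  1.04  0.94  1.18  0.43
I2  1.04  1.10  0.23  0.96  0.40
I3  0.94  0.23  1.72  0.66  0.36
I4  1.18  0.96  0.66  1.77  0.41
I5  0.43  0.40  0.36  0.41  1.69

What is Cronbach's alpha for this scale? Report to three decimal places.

ΣVar(i) = 2.25 + 1.10 + 1.72 + 1.77 + 1.69 = 8.53
Sum of the distinct covariances = 6.61
σ²_T = 8.53 + 2 × 6.61 = 21.75
α = (k/(k−1))·(1 − ΣVar(i)/σ²_T) = (5/4)·(1 − 8.53/21.75) = 0.760

Cronbach's alpha = 0.760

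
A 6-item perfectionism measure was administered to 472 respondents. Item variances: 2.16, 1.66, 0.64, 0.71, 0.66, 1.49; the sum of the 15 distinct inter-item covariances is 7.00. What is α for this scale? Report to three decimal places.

ΣVar(i) = 2.16 + 1.66 + 0.64 + 0.71 + 0.66 + 1.49 = 7.32
Sum of distinct covariances = 7.00
total variance = ΣVar(i) + 2·Σcov = 7.32 + 2 × 7.00 = 21.32
α = (6/5)·(1 − 7.32/21.32) = 0.788

α = 0.788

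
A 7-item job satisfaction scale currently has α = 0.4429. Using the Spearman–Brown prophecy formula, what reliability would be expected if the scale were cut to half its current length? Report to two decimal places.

Length factor m = 1/2
α' = m·α / (1 − (1−m)·α)
   = 1/2 × 0.4429 / (1 − (1 − 1/2) × 0.4429)
   = 0.2215 / 0.7785 = 0.28

predicted reliability = 0.28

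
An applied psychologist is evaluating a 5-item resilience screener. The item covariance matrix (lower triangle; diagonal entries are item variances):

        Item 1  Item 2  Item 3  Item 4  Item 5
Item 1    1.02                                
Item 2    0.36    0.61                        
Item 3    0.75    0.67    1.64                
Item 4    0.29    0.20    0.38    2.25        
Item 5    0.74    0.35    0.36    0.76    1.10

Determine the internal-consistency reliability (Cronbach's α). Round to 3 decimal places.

Cronbach's α = 0.744

ΣVar(i) = 1.02 + 0.61 + 1.64 + 2.25 + 1.10 = 6.62
Σ_{i<j} σ_ij = 4.86
total variance = 6.62 + 2 × 4.86 = 16.34
α = (k/(k−1))·(1 − ΣVar(i)/total variance) = (5/4)·(1 − 6.62/16.34) = 0.744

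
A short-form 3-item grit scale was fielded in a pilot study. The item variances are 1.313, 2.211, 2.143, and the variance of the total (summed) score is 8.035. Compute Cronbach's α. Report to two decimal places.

α = 0.44

Σσ²ᵢ = 1.313 + 2.211 + 2.143 = 5.667
α = (k/(k−1))·(1 − Σσ²ᵢ/total variance) = (3/2)·(1 − 5.667/8.035) = 0.44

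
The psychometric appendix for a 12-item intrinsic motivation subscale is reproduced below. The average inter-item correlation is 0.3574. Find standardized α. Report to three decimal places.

Standardized α = k·r̄ / (1 + (k−1)·r̄) = 12 × 0.3574 / (1 + 11 × 0.3574)
  = 4.2888 / 4.9314 = 0.870

standardized α = 0.870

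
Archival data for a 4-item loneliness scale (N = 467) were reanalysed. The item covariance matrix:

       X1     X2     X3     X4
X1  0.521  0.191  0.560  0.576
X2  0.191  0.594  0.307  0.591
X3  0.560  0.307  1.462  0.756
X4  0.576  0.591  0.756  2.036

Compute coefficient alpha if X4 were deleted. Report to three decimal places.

α = 0.676

Remaining items: X1, X2, X3 (k = 3).
Σσᵢ² = 0.521 + 0.594 + 1.462 = 2.577
Var(T) = 2.577 + 2 × 1.058 = 4.693
α (item deleted) = (3/2)·(1 − 2.577/4.693) = 0.676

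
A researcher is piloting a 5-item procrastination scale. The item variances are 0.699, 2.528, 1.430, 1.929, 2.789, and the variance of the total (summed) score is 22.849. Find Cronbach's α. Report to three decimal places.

Cronbach's α = 0.737

ΣVar(i) = 0.699 + 2.528 + 1.430 + 1.929 + 2.789 = 9.375
α = (k/(k−1))·(1 − ΣVar(i)/σ²_total) = (5/4)·(1 − 9.375/22.849) = 0.737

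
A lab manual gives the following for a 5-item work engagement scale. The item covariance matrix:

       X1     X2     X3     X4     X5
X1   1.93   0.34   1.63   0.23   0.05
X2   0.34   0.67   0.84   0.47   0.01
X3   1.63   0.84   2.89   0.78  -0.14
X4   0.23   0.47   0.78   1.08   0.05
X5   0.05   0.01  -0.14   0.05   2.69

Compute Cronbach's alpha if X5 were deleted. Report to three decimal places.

α = 0.755

Remaining items: X1, X2, X3, X4 (k = 4).
Σσᵢ² = 1.93 + 0.67 + 2.89 + 1.08 = 6.57
σ²_T = 6.57 + 2 × 4.29 = 15.15
α (item deleted) = (4/3)·(1 − 6.57/15.15) = 0.755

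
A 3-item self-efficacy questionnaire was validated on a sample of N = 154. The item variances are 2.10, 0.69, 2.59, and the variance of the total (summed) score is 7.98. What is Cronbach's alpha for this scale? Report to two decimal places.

α = 0.49

sum of item variances = 2.10 + 0.69 + 2.59 = 5.38
α = (k/(k−1))·(1 − sum of item variances/total variance) = (3/2)·(1 − 5.38/7.98) = 0.49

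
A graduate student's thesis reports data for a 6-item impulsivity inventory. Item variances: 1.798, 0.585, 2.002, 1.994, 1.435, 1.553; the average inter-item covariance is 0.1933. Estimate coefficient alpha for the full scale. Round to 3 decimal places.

Σσᵢ² = 1.798 + 0.585 + 2.002 + 1.994 + 1.435 + 1.553 = 9.367
Sum of the 15 distinct covariances = 15 × 0.1933 = 2.8995
σ²_T = Σσᵢ² + 2·Σcov = 9.367 + 2 × 2.8995 = 15.1660
α = (6/5)·(1 − 9.367/15.1660) = 0.459

α = 0.459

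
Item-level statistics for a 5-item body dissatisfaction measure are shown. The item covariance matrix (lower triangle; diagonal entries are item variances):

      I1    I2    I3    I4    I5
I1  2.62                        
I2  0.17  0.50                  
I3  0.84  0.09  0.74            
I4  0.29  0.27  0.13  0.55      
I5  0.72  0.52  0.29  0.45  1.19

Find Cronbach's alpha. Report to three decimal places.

α = 0.717

Σσᵢ² = 2.62 + 0.50 + 0.74 + 0.55 + 1.19 = 5.60
Sum of off-diagonal covariances = 3.77
σ²_T = 5.60 + 2 × 3.77 = 13.14
α = (k/(k−1))·(1 − Σσᵢ²/σ²_T) = (5/4)·(1 − 5.60/13.14) = 0.717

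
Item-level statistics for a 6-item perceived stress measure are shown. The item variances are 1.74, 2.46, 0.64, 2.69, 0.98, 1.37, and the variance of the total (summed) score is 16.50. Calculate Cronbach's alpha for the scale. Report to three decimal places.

Σσ²ᵢ = 1.74 + 2.46 + 0.64 + 2.69 + 0.98 + 1.37 = 9.88
α = (k/(k−1))·(1 − Σσ²ᵢ/total variance) = (6/5)·(1 − 9.88/16.50) = 0.481

α = 0.481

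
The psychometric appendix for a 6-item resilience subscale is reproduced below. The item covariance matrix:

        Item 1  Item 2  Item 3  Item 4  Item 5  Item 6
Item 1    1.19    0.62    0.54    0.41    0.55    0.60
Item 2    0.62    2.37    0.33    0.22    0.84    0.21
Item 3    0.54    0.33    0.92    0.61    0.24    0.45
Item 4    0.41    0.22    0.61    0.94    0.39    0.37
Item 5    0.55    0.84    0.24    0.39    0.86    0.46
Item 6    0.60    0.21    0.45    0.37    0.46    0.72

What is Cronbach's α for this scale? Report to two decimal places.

Σσ²ᵢ = 1.19 + 2.37 + 0.92 + 0.94 + 0.86 + 0.72 = 7.00
Sum of the distinct covariances = 6.84
σ²_total = 7.00 + 2 × 6.84 = 20.68
α = (k/(k−1))·(1 − Σσ²ᵢ/σ²_total) = (6/5)·(1 − 7.00/20.68) = 0.79

α = 0.79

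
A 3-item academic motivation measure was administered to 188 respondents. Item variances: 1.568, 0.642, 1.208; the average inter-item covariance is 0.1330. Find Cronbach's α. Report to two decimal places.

Cronbach's α = 0.28

sum of item variances = 1.568 + 0.642 + 1.208 = 3.418
Sum of the 3 distinct covariances = 3 × 0.1330 = 0.3990
Var(T) = sum of item variances + 2·Σcov = 3.418 + 2 × 0.3990 = 4.2160
α = (3/2)·(1 − 3.418/4.2160) = 0.28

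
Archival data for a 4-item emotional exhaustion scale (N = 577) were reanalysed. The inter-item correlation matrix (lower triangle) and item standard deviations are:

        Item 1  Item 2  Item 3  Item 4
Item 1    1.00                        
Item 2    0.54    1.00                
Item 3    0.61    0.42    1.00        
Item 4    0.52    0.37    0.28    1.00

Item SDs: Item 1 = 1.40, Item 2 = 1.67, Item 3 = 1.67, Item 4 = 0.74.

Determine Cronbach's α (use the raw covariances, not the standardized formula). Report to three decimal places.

Cronbach's α = 0.750

Σσ²ᵢ = 1.40² + 1.67² + 1.67² + 0.74² = 8.0854
Covariances σ_ij = r_ij · s_i · s_j:
  σ(Item 1,Item 2) = 0.54 × 1.40 × 1.67 = 1.2625
  σ(Item 1,Item 3) = 0.61 × 1.40 × 1.67 = 1.4262
  σ(Item 1,Item 4) = 0.52 × 1.40 × 0.74 = 0.5387
  σ(Item 2,Item 3) = 0.42 × 1.67 × 1.67 = 1.1713
  σ(Item 2,Item 4) = 0.37 × 1.67 × 0.74 = 0.4572
  σ(Item 3,Item 4) = 0.28 × 1.67 × 0.74 = 0.3460
σ²_T = Σσ²ᵢ + 2·Σσ_ij = 8.0854 + 2 × 5.2019 = 18.4892
α = (4/3)·(1 − 8.0854/18.4892) = 0.750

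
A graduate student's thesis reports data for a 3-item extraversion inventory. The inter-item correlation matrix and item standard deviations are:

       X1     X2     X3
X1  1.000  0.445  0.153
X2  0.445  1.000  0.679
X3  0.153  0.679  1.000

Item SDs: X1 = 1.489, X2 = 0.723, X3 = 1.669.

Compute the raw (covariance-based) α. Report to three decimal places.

α = 0.567

Σσ²ᵢ = 1.489² + 0.723² + 1.669² = 5.5254
Covariances σ_ij = r_ij · s_i · s_j:
  σ(X1,X2) = 0.445 × 1.489 × 0.723 = 0.4791
  σ(X1,X3) = 0.153 × 1.489 × 1.669 = 0.3802
  σ(X2,X3) = 0.679 × 0.723 × 1.669 = 0.8193
σ²_T = Σσ²ᵢ + 2·Σσ_ij = 5.5254 + 2 × 1.6786 = 8.8826
α = (3/2)·(1 − 5.5254/8.8826) = 0.567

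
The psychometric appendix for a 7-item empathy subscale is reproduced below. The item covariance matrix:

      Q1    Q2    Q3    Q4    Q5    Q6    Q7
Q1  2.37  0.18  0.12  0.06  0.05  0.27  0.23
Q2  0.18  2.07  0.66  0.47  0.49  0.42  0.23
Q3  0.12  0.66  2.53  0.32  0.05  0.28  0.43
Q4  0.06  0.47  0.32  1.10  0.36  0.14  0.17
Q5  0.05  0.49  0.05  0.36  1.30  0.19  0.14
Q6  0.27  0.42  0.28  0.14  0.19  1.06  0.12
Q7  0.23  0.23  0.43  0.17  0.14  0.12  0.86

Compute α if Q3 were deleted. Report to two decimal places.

α = 0.53

Remaining items: Q1, Q2, Q4, Q5, Q6, Q7 (k = 6).
ΣVar(i) = 2.37 + 2.07 + 1.10 + 1.30 + 1.06 + 0.86 = 8.76
total variance = 8.76 + 2 × 3.52 = 15.80
α (item deleted) = (6/5)·(1 − 8.76/15.80) = 0.53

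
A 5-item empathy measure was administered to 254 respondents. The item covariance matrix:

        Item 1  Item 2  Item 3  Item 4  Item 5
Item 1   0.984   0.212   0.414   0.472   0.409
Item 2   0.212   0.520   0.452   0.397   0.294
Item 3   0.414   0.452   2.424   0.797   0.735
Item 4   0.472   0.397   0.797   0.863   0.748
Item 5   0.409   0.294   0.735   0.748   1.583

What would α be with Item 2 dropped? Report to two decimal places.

Remaining items: Item 1, Item 3, Item 4, Item 5 (k = 4).
sum of item variances = 0.984 + 2.424 + 0.863 + 1.583 = 5.854
total variance = 5.854 + 2 × 3.575 = 13.004
α (item deleted) = (4/3)·(1 − 5.854/13.004) = 0.73

α = 0.73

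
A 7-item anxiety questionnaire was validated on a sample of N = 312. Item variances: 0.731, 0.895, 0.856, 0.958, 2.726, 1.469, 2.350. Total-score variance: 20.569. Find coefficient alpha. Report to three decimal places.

ΣVar(i) = 0.731 + 0.895 + 0.856 + 0.958 + 2.726 + 1.469 + 2.350 = 9.985
α = (k/(k−1))·(1 − ΣVar(i)/total variance) = (7/6)·(1 − 9.985/20.569) = 0.600

α = 0.600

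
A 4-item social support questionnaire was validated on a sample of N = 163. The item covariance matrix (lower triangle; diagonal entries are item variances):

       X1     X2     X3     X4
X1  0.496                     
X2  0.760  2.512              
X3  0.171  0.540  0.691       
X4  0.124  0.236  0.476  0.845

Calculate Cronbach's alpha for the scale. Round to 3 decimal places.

α = 0.672

sum of item variances = 0.496 + 2.512 + 0.691 + 0.845 = 4.544
Sum of off-diagonal covariances = 2.307
σ²_T = 4.544 + 2 × 2.307 = 9.158
α = (k/(k−1))·(1 − sum of item variances/σ²_T) = (4/3)·(1 − 4.544/9.158) = 0.672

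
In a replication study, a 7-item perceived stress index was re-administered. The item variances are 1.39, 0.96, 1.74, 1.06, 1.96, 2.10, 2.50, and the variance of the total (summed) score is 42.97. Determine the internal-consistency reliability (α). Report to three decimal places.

α = 0.849

Σσ²ᵢ = 1.39 + 0.96 + 1.74 + 1.06 + 1.96 + 2.10 + 2.50 = 11.71
α = (k/(k−1))·(1 − Σσ²ᵢ/Var(T)) = (7/6)·(1 − 11.71/42.97) = 0.849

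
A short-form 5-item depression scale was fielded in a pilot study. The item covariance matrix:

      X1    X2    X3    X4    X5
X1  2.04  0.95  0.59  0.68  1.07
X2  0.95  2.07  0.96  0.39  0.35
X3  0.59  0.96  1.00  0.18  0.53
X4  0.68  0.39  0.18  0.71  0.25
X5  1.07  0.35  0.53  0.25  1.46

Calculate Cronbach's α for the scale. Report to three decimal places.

sum of item variances = 2.04 + 2.07 + 1.00 + 0.71 + 1.46 = 7.28
Σ_{i<j} σ_ij = 5.95
total variance = 7.28 + 2 × 5.95 = 19.18
α = (k/(k−1))·(1 − sum of item variances/total variance) = (5/4)·(1 − 7.28/19.18) = 0.776

Cronbach's α = 0.776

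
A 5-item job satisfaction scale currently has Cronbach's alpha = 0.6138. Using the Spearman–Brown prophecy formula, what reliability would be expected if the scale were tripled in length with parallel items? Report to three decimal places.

predicted reliability = 0.827

Length factor m = 3
α' = m·α / (1 + (m−1)·α)
   = 3 × 0.6138 / (1 + (3 − 1) × 0.6138)
   = 1.8414 / 2.2276 = 0.827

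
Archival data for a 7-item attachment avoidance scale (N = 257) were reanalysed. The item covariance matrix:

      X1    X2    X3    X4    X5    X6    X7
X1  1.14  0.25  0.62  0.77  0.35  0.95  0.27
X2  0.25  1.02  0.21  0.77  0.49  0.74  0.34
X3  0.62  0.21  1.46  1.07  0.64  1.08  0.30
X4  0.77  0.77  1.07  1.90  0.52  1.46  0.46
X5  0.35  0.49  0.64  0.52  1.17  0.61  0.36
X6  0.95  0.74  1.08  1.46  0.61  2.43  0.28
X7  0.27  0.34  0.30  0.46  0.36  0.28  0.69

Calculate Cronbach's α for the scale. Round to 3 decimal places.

Σσᵢ² = 1.14 + 1.02 + 1.46 + 1.90 + 1.17 + 2.43 + 0.69 = 9.81
Σ_{i<j} σ_ij = 12.54
Var(T) = 9.81 + 2 × 12.54 = 34.89
α = (k/(k−1))·(1 − Σσᵢ²/Var(T)) = (7/6)·(1 − 9.81/34.89) = 0.839

α = 0.839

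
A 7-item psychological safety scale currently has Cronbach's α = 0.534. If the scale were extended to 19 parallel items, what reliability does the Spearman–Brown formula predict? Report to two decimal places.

Length factor m = 19/7 = 2.7143
α' = m·α / (1 + (m−1)·α)
   = 19/7 × 0.534 / (1 + (19/7 − 1) × 0.534)
   = 1.4494 / 1.9154 = 0.76

predicted reliability = 0.76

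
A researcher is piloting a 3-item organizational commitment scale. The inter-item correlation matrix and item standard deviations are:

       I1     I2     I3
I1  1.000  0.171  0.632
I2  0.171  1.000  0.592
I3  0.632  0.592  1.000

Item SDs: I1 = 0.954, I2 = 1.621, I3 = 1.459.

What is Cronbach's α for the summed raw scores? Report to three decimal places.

Σσ²ᵢ = 0.954² + 1.621² + 1.459² = 5.6664
Covariances σ_ij = r_ij · s_i · s_j:
  σ(I1,I2) = 0.171 × 0.954 × 1.621 = 0.2644
  σ(I1,I3) = 0.632 × 0.954 × 1.459 = 0.8797
  σ(I2,I3) = 0.592 × 1.621 × 1.459 = 1.4001
σ²_T = Σσ²ᵢ + 2·Σσ_ij = 5.6664 + 2 × 2.5442 = 10.7548
α = (3/2)·(1 − 5.6664/10.7548) = 0.710

α = 0.710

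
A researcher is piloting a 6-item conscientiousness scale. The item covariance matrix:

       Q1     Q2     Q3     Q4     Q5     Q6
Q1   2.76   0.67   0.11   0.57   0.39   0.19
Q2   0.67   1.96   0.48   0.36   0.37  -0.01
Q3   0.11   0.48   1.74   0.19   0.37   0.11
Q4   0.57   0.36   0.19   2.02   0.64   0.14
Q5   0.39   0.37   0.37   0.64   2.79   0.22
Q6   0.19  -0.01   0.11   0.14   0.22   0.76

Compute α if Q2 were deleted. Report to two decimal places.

α = 0.46

Remaining items: Q1, Q3, Q4, Q5, Q6 (k = 5).
ΣVar(i) = 2.76 + 1.74 + 2.02 + 2.79 + 0.76 = 10.07
σ²_T = 10.07 + 2 × 2.93 = 15.93
α (item deleted) = (5/4)·(1 − 10.07/15.93) = 0.46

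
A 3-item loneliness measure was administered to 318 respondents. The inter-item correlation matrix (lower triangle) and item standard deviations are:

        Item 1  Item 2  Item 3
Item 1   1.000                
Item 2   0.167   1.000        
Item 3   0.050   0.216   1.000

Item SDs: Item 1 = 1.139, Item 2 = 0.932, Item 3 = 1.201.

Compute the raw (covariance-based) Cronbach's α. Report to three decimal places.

Σσ²ᵢ = 1.139² + 0.932² + 1.201² = 3.6083
Covariances σ_ij = r_ij · s_i · s_j:
  σ(Item 1,Item 2) = 0.167 × 1.139 × 0.932 = 0.1773
  σ(Item 1,Item 3) = 0.050 × 1.139 × 1.201 = 0.0684
  σ(Item 2,Item 3) = 0.216 × 0.932 × 1.201 = 0.2418
σ²_T = Σσ²ᵢ + 2·Σσ_ij = 3.6083 + 2 × 0.4875 = 4.5833
α = (3/2)·(1 − 3.6083/4.5833) = 0.319

α = 0.319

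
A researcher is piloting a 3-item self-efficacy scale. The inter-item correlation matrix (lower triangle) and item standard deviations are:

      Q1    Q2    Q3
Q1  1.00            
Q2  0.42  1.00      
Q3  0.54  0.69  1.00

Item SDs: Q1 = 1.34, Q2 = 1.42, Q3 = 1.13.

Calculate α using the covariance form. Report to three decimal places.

α = 0.776

Σσ²ᵢ = 1.34² + 1.42² + 1.13² = 5.0889
Covariances σ_ij = r_ij · s_i · s_j:
  σ(Q1,Q2) = 0.42 × 1.34 × 1.42 = 0.7992
  σ(Q1,Q3) = 0.54 × 1.34 × 1.13 = 0.8177
  σ(Q2,Q3) = 0.69 × 1.42 × 1.13 = 1.1072
σ²_T = Σσ²ᵢ + 2·Σσ_ij = 5.0889 + 2 × 2.7241 = 10.5371
α = (3/2)·(1 − 5.0889/10.5371) = 0.776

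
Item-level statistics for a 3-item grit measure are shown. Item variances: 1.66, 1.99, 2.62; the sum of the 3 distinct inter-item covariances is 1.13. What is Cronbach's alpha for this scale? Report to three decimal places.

Σσ²ᵢ = 1.66 + 1.99 + 2.62 = 6.27
Sum of distinct covariances = 1.13
σ²_total = Σσ²ᵢ + 2·Σcov = 6.27 + 2 × 1.13 = 8.53
α = (3/2)·(1 − 6.27/8.53) = 0.397

Cronbach's alpha = 0.397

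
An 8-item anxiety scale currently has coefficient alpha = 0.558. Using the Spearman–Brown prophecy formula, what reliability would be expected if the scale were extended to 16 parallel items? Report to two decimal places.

predicted reliability = 0.72

Length factor m = 16/8 = 2.0000
α' = m·α / (1 + (m−1)·α)
   = 16/8 × 0.558 / (1 + (16/8 − 1) × 0.558)
   = 1.1160 / 1.5580 = 0.72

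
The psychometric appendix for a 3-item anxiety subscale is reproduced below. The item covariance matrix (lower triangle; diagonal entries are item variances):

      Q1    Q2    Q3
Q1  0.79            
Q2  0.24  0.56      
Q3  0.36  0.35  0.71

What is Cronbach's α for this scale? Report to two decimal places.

Σσ²ᵢ = 0.79 + 0.56 + 0.71 = 2.06
Sum of the distinct covariances = 0.95
total variance = 2.06 + 2 × 0.95 = 3.96
α = (k/(k−1))·(1 − Σσ²ᵢ/total variance) = (3/2)·(1 − 2.06/3.96) = 0.72

α = 0.72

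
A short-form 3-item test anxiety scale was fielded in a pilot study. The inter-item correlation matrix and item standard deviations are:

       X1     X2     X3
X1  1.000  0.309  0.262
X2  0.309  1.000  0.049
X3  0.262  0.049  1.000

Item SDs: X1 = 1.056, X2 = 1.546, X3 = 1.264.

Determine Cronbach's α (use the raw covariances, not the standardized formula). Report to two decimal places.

Cronbach's α = 0.41

Σσ²ᵢ = 1.056² + 1.546² + 1.264² = 5.1029
Covariances σ_ij = r_ij · s_i · s_j:
  σ(X1,X2) = 0.309 × 1.056 × 1.546 = 0.5045
  σ(X1,X3) = 0.262 × 1.056 × 1.264 = 0.3497
  σ(X2,X3) = 0.049 × 1.546 × 1.264 = 0.0958
σ²_T = Σσ²ᵢ + 2·Σσ_ij = 5.1029 + 2 × 0.9500 = 7.0029
α = (3/2)·(1 − 5.1029/7.0029) = 0.41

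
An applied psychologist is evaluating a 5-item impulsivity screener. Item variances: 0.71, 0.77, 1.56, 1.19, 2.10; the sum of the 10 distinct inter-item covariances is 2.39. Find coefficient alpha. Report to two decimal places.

coefficient alpha = 0.54

Σσ²ᵢ = 0.71 + 0.77 + 1.56 + 1.19 + 2.10 = 6.33
Sum of distinct covariances = 2.39
σ²_T = Σσ²ᵢ + 2·Σcov = 6.33 + 2 × 2.39 = 11.11
α = (5/4)·(1 − 6.33/11.11) = 0.54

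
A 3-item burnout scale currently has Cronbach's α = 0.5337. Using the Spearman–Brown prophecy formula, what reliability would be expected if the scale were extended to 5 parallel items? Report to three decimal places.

predicted reliability = 0.656

Length factor m = 5/3 = 1.6667
α' = m·α / (1 + (m−1)·α)
   = 5/3 × 0.5337 / (1 + (5/3 − 1) × 0.5337)
   = 0.8895 / 1.3558 = 0.656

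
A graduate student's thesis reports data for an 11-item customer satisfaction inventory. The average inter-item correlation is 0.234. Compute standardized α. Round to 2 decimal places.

Standardized α = k·r̄ / (1 + (k−1)·r̄) = 11 × 0.234 / (1 + 10 × 0.234)
  = 2.5740 / 3.3400 = 0.77

standardized α = 0.77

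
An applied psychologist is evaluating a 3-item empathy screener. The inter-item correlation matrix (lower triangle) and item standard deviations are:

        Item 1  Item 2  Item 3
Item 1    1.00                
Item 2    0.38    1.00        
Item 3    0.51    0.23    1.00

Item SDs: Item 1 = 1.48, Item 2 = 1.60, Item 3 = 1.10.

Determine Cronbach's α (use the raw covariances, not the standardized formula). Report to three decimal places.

Cronbach's α = 0.626

Σσ²ᵢ = 1.48² + 1.60² + 1.10² = 5.9604
Covariances σ_ij = r_ij · s_i · s_j:
  σ(Item 1,Item 2) = 0.38 × 1.48 × 1.60 = 0.8998
  σ(Item 1,Item 3) = 0.51 × 1.48 × 1.10 = 0.8303
  σ(Item 2,Item 3) = 0.23 × 1.60 × 1.10 = 0.4048
σ²_T = Σσ²ᵢ + 2·Σσ_ij = 5.9604 + 2 × 2.1349 = 10.2302
α = (3/2)·(1 − 5.9604/10.2302) = 0.626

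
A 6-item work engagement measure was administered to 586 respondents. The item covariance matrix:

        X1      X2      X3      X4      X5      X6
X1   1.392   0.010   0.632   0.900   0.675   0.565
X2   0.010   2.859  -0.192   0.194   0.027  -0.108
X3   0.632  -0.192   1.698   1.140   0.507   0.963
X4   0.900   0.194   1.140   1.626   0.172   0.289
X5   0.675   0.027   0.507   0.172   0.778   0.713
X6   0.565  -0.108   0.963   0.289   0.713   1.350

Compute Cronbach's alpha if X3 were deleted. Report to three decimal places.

Remaining items: X1, X2, X4, X5, X6 (k = 5).
Σσ²ᵢ = 1.392 + 2.859 + 1.626 + 0.778 + 1.350 = 8.005
σ²_total = 8.005 + 2 × 3.437 = 14.879
α (item deleted) = (5/4)·(1 − 8.005/14.879) = 0.577

Cronbach's alpha = 0.577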